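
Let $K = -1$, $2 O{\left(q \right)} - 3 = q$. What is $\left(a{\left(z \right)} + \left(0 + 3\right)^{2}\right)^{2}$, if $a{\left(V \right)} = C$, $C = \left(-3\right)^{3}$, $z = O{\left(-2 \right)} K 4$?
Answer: $324$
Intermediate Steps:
$O{\left(q \right)} = \frac{3}{2} + \frac{q}{2}$
$z = -2$ ($z = \left(\frac{3}{2} + \frac{1}{2} \left(-2\right)\right) \left(-1\right) 4 = \left(\frac{3}{2} - 1\right) \left(-1\right) 4 = \frac{1}{2} \left(-1\right) 4 = \left(- \frac{1}{2}\right) 4 = -2$)
$C = -27$
$a{\left(V \right)} = -27$
$\left(a{\left(z \right)} + \left(0 + 3\right)^{2}\right)^{2} = \left(-27 + \left(0 + 3\right)^{2}\right)^{2} = \left(-27 + 3^{2}\right)^{2} = \left(-27 + 9\right)^{2} = \left(-18\right)^{2} = 324$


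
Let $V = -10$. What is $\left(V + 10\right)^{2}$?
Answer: $0$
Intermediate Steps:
$\left(V + 10\right)^{2} = \left(-10 + 10\right)^{2} = 0^{2} = 0$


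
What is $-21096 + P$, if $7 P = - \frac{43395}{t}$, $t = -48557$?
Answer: $- \frac{7170465909}{339899} \approx -21096.0$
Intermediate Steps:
$P = \frac{43395}{339899}$ ($P = \frac{\left(-43395\right) \frac{1}{-48557}}{7} = \frac{\left(-43395\right) \left(- \frac{1}{48557}\right)}{7} = \frac{1}{7} \cdot \frac{43395}{48557} = \frac{43395}{339899} \approx 0.12767$)
$-21096 + P = -21096 + \frac{43395}{339899} = - \frac{7170465909}{339899}$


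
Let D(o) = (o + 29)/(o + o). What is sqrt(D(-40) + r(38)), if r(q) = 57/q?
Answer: sqrt(655)/20 ≈ 1.2796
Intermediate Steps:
D(o) = (29 + o)/(2*o) (D(o) = (29 + o)/((2*o)) = (29 + o)*(1/(2*o)) = (29 + o)/(2*o))
sqrt(D(-40) + r(38)) = sqrt((1/2)*(29 - 40)/(-40) + 57/38) = sqrt((1/2)*(-1/40)*(-11) + 57*(1/38)) = sqrt(11/80 + 3/2) = sqrt(131/80) = sqrt(655)/20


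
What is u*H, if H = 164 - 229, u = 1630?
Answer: -105950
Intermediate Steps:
H = -65
u*H = 1630*(-65) = -105950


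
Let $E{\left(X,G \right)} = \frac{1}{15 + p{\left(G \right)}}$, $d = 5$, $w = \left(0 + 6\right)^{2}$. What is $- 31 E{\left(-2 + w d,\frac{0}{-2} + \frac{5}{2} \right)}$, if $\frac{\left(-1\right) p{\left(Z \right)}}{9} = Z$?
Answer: $\frac{62}{15} \approx 4.1333$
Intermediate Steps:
$w = 36$ ($w = 6^{2} = 36$)
$p{\left(Z \right)} = - 9 Z$
$E{\left(X,G \right)} = \frac{1}{15 - 9 G}$
$- 31 E{\left(-2 + w d,\frac{0}{-2} + \frac{5}{2} \right)} = - 31 \left(- \frac{1}{-15 + 9 \left(\frac{0}{-2} + \frac{5}{2}\right)}\right) = - 31 \left(- \frac{1}{-15 + 9 \left(0 \left(- \frac{1}{2}\right) + 5 \cdot \frac{1}{2}\right)}\right) = - 31 \left(- \frac{1}{-15 + 9 \left(0 + \frac{5}{2}\right)}\right) = - 31 \left(- \frac{1}{-15 + 9 \cdot \frac{5}{2}}\right) = - 31 \left(- \frac{1}{-15 + \frac{45}{2}}\right) = - 31 \left(- \frac{1}{\frac{15}{2}}\right) = - 31 \left(\left(-1\right) \frac{2}{15}\right) = \left(-31\right) \left(- \frac{2}{15}\right) = \frac{62}{15}$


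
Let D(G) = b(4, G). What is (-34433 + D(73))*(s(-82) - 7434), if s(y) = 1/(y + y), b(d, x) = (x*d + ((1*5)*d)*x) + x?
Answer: 9938730904/41 ≈ 2.4241e+8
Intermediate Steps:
b(d, x) = x + 6*d*x (b(d, x) = (d*x + (5*d)*x) + x = (d*x + 5*d*x) + x = 6*d*x + x = x + 6*d*x)
s(y) = 1/(2*y)
D(G) = 25*G (D(G) = G*(1 + 6*4) = G*(1 + 24) = G*25 = 25*G)
(-34433 + D(73))*(s(-82) - 7434) = (-34433 + 25*73)*((½)/(-82) - 7434) = (-34433 + 1825)*((½)*(-1/82) - 7434) = -32608*(-1/164 - 7434) = -32608*(-1219177/164) = 9938730904/41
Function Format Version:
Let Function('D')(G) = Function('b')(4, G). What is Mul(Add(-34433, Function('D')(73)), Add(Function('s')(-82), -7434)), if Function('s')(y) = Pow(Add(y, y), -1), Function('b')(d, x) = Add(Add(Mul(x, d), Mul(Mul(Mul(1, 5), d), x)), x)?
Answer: Rational(9938730904, 41) ≈ 2.4241e+8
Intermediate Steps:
Function('b')(d, x) = Add(x, Mul(6, d, x)) (Function('b')(d, x) = Add(Add(Mul(d, x), Mul(Mul(5, d), x)), x) = Add(Add(Mul(d, x), Mul(5, d, x)), x) = Add(Mul(6, d, x), x) = Add(x, Mul(6, d, x)))
Function('s')(y) = Mul(Rational(1, 2), Pow(y, -1)) (Function('s')(y) = Pow(Mul(2, y), -1) = Mul(Rational(1, 2), Pow(y, -1)))
Function('D')(G) = Mul(25, G) (Function('D')(G) = Mul(G, Add(1, Mul(6, 4))) = Mul(G, Add(1, 24)) = Mul(G, 25) = Mul(25, G))
Mul(Add(-34433, Function('D')(73)), Add(Function('s')(-82), -7434)) = Mul(Add(-34433, Mul(25, 73)), Add(Mul(Rational(1, 2), Pow(-82, -1)), -7434)) = Mul(Add(-34433, 1825), Add(Mul(Rational(1, 2), Rational(-1, 82)), -7434)) = Mul(-32608, Add(Rational(-1, 164), -7434)) = Mul(-32608, Rational(-1219177, 164)) = Rational(9938730904, 41)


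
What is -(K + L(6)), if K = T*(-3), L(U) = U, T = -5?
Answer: -21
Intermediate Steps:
K = 15 (K = -5*(-3) = 15)
-(K + L(6)) = -(15 + 6) = -1*21 = -21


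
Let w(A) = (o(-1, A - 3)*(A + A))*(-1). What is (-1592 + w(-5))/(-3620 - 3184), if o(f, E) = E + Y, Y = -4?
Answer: 428/1701 ≈ 0.25162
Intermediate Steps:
o(f, E) = -4 + E (o(f, E) = E - 4 = -4 + E)
w(A) = -2*A*(-7 + A) (w(A) = ((-4 + (A - 3))*(A + A))*(-1) = ((-4 + (-3 + A))*(2*A))*(-1) = ((-7 + A)*(2*A))*(-1) = (2*A*(-7 + A))*(-1) = -2*A*(-7 + A))
(-1592 + w(-5))/(-3620 - 3184) = (-1592 + 2*(-5)*(7 - 1*(-5)))/(-3620 - 3184) = (-1592 + 2*(-5)*(7 + 5))/(-6804) = (-1592 + 2*(-5)*12)*(-1/6804) = (-1592 - 120)*(-1/6804) = -1712*(-1/6804) = 428/1701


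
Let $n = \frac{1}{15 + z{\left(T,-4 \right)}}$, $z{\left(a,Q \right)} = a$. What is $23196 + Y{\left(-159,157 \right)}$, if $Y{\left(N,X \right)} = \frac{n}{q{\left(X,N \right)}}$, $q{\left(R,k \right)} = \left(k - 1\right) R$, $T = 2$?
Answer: $\frac{9905619839}{427040} \approx 23196.0$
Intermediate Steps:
$q{\left(R,k \right)} = R \left(-1 + k\right)$ ($q{\left(R,k \right)} = \left(-1 + k\right) R = R \left(-1 + k\right)$)
$n = \frac{1}{17}$ ($n = \frac{1}{15 + 2} = \frac{1}{17} \approx 0.058824$)
$Y{\left(N,X \right)} = \frac{1}{17 X \left(-1 + N\right)}$
$23196 + Y{\left(-159,157 \right)} = 23196 + \frac{1}{17 \cdot 157 \left(-1 - 159\right)} = 23196 + \frac{1}{17} \cdot \frac{1}{157} \frac{1}{-160} = 23196 + \frac{1}{17} \cdot \frac{1}{157} \left(- \frac{1}{160}\right) = 23196 - \frac{1}{427040} = \frac{9905619839}{427040}$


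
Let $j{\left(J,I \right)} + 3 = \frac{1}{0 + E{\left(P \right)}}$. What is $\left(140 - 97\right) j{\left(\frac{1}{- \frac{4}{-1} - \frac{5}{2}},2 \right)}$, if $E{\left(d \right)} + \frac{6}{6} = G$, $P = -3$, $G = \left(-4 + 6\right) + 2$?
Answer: $- \frac{344}{3} \approx -114.67$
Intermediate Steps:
$G = 4$ ($G = 2 + 2 = 4$)
$E{\left(d \right)} = 3$ ($E{\left(d \right)} = -1 + 4 = 3$)
$j{\left(J,I \right)} = - \frac{8}{3}$ ($j{\left(J,I \right)} = -3 + \frac{1}{0 + 3} = -3 + \frac{1}{3} = - \frac{8}{3}$)
$\left(140 - 97\right) j{\left(\frac{1}{- \frac{4}{-1} - \frac{5}{2}},2 \right)} = \left(140 - 97\right) \left(- \frac{8}{3}\right) = 43 \left(- \frac{8}{3}\right) = - \frac{344}{3}$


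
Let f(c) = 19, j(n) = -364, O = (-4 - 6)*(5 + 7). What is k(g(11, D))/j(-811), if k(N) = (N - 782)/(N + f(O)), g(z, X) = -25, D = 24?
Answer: -269/728 ≈ -0.36951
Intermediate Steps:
O = -120 (O = -10*12 = -120)
k(N) = (-782 + N)/(19 + N) (k(N) = (N - 782)/(N + 19) = (-782 + N)/(19 + N))
k(g(11, D))/j(-811) = ((-782 - 25)/(19 - 25))/(-364) = (-807/(-6))*(-1/364) = -1/6*(-807)*(-1/364) = (269/2)*(-1/364) = -269/728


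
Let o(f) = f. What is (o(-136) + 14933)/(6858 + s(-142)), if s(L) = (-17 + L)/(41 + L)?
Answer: 1494497/692817 ≈ 2.1571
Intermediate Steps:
s(L) = (-17 + L)/(41 + L)
(o(-136) + 14933)/(6858 + s(-142)) = (-136 + 14933)/(6858 + (-17 - 142)/(41 - 142)) = 14797/(6858 - 159/(-101)) = 14797/(6858 - 1/101*(-159)) = 14797/(6858 + 159/101) = 14797/(692817/101) = 14797*(101/692817) = 1494497/692817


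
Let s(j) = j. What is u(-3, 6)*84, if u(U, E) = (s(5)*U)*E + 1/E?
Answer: -7546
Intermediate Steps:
u(U, E) = 1/E + 5*E*U (u(U, E) = (5*U)*E + 1/E = 5*E*U + 1/E = 1/E + 5*E*U)
u(-3, 6)*84 = (1/6 + 5*6*(-3))*84 = (⅙ - 90)*84 = -539/6*84 = -7546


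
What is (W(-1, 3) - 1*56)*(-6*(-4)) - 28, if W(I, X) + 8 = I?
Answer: -1588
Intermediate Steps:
W(I, X) = -8 + I
(W(-1, 3) - 1*56)*(-6*(-4)) - 28 = ((-8 - 1) - 1*56)*(-6*(-4)) - 28 = (-9 - 56)*24 - 28 = -65*24 - 28 = -1560 - 28 = -1588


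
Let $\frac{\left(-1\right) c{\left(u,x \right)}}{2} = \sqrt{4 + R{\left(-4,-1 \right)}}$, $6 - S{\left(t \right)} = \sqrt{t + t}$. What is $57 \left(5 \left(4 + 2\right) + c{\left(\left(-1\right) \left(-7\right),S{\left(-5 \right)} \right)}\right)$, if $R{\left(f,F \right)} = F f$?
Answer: $1710 - 228 \sqrt{2} \approx 1387.6$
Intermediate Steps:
$S{\left(t \right)} = 6 - \sqrt{2} \sqrt{t}$ ($S{\left(t \right)} = 6 - \sqrt{t + t} = 6 - \sqrt{2 t} = 6 - \sqrt{2} \sqrt{t}$)
$c{\left(u,x \right)} = - 4 \sqrt{2}$ ($c{\left(u,x \right)} = - 2 \sqrt{4 - -4} = - 2 \sqrt{4 + 4} = - 2 \sqrt{8} = - 2 \cdot 2 \sqrt{2} = - 4 \sqrt{2}$)
$57 \left(5 \left(4 + 2\right) + c{\left(\left(-1\right) \left(-7\right),S{\left(-5 \right)} \right)}\right) = 57 \left(5 \left(4 + 2\right) - 4 \sqrt{2}\right) = 57 \left(5 \cdot 6 - 4 \sqrt{2}\right) = 57 \left(30 - 4 \sqrt{2}\right) = 1710 - 228 \sqrt{2}$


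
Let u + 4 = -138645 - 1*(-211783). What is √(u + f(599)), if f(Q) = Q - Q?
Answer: 3*√8126 ≈ 270.43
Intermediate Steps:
f(Q) = 0
u = 73134 (u = -4 + (-138645 - 1*(-211783)) = -4 + (-138645 + 211783) = -4 + 73138 = 73134)
√(u + f(599)) = √(73134 + 0) = √73134 = 3*√8126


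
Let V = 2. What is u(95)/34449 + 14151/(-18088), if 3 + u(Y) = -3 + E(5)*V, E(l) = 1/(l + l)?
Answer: -2437963547/3115567560 ≈ -0.78251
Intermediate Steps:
E(l) = 1/(2*l)
u(Y) = -29/5 (u(Y) = -3 + (-3 + ((1/2)/5)*2) = -3 + (-3 + ((1/2)*(1/5))*2) = -3 + (-3 + (1/10)*2) = -3 + (-3 + 1/5) = -3 - 14/5 = -29/5)
u(95)/34449 + 14151/(-18088) = -29/5/34449 + 14151/(-18088) = -29/5*1/34449 + 14151*(-1/18088) = -29/172245 - 14151/18088 = -2437963547/3115567560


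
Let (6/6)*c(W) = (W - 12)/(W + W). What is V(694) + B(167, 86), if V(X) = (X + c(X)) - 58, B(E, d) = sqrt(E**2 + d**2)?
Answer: 441725/694 + sqrt(35285) ≈ 824.33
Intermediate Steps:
c(W) = (-12 + W)/(2*W) (c(W) = (W - 12)/(W + W) = (-12 + W)/((2*W)) = (-12 + W)*(1/(2*W)) = (-12 + W)/(2*W))
V(X) = -58 + X + (-12 + X)/(2*X) (V(X) = (X + (-12 + X)/(2*X)) - 58 = -58 + X + (-12 + X)/(2*X))
V(694) + B(167, 86) = (-115/2 + 694 - 6/694) + sqrt(167**2 + 86**2) = (-115/2 + 694 - 6*1/694) + sqrt(27889 + 7396) = (-115/2 + 694 - 3/347) + sqrt(35285) = 441725/694 + sqrt(35285)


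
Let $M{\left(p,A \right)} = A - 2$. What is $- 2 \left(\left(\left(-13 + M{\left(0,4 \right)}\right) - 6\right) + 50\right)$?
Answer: $-66$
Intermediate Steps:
$M{\left(p,A \right)} = -2 + A$
$- 2 \left(\left(\left(-13 + M{\left(0,4 \right)}\right) - 6\right) + 50\right) = - 2 \left(\left(\left(-13 + \left(-2 + 4\right)\right) - 6\right) + 50\right) = - 2 \left(\left(\left(-13 + 2\right) - 6\right) + 50\right) = - 2 \left(\left(-11 - 6\right) + 50\right) = - 2 \left(-17 + 50\right) = \left(-2\right) 33 = -66$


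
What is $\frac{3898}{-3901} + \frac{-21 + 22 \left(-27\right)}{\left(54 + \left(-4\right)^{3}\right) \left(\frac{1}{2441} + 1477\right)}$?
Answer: $- \frac{8978707675}{9376334372} \approx -0.95759$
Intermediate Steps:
$\frac{3898}{-3901} + \frac{-21 + 22 \left(-27\right)}{\left(54 + \left(-4\right)^{3}\right) \left(\frac{1}{2441} + 1477\right)} = 3898 \left(- \frac{1}{3901}\right) + \frac{-21 - 594}{\left(54 - 64\right) \left(\frac{1}{2441} + 1477\right)} = - \frac{3898}{3901} - \frac{615}{\left(-10\right) \frac{3605358}{2441}} = - \frac{3898}{3901} - \frac{615}{- \frac{36053580}{2441}} = - \frac{3898}{3901} - - \frac{100081}{2403572} = - \frac{3898}{3901} + \frac{100081}{2403572} = - \frac{8978707675}{9376334372}$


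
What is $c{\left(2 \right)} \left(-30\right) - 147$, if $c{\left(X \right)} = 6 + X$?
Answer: $-387$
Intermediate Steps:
$c{\left(2 \right)} \left(-30\right) - 147 = \left(6 + 2\right) \left(-30\right) - 147 = 8 \left(-30\right) - 147 = -240 - 147 = -387$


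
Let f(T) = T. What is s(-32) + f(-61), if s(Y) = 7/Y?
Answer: -1959/32 ≈ -61.219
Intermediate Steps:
s(-32) + f(-61) = 7/(-32) - 61 = 7*(-1/32) - 61 = -7/32 - 61 = -1959/32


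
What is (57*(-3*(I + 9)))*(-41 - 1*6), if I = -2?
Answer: 56259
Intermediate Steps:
(57*(-3*(I + 9)))*(-41 - 1*6) = (57*(-3*(-2 + 9)))*(-41 - 1*6) = (57*(-3*7))*(-41 - 6) = (57*(-21))*(-47) = -1197*(-47) = 56259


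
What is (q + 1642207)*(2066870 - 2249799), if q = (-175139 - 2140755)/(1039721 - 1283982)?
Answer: -73378207315308609/244261 ≈ -3.0041e+11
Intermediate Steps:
q = 2315894/244261 (q = -2315894/(-244261) = -2315894*(-1/244261) = 2315894/244261 ≈ 9.4812)
(q + 1642207)*(2066870 - 2249799) = (2315894/244261 + 1642207)*(2066870 - 2249799) = (401129439921/244261)*(-182929) = -73378207315308609/244261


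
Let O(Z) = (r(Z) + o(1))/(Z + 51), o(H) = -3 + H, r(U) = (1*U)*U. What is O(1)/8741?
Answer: -1/454532 ≈ -2.2001e-6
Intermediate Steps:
r(U) = U**2 (r(U) = U*U = U**2)
O(Z) = (-2 + Z**2)/(51 + Z) (O(Z) = (Z**2 + (-3 + 1))/(Z + 51) = (Z**2 - 2)/(51 + Z) = (-2 + Z**2)/(51 + Z))
O(1)/8741 = ((-2 + 1**2)/(51 + 1))/8741 = ((-2 + 1)/52)*(1/8741) = ((1/52)*(-1))*(1/8741) = -1/52*1/8741 = -1/454532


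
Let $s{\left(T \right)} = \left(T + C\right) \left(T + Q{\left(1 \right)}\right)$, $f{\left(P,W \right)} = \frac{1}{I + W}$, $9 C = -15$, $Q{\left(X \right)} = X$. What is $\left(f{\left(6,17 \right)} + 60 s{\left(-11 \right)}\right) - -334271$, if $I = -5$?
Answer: $\frac{4102453}{12} \approx 3.4187 \cdot 10^{5}$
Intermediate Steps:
$C = - \frac{5}{3}$ ($C = \frac{1}{9} \left(-15\right) = - \frac{5}{3} \approx -1.6667$)
$f{\left(P,W \right)} = \frac{1}{-5 + W}$
$s{\left(T \right)} = \left(1 + T\right) \left(- \frac{5}{3} + T\right)$ ($s{\left(T \right)} = \left(T - \frac{5}{3}\right) \left(T + 1\right) = \left(- \frac{5}{3} + T\right) \left(1 + T\right) = \left(1 + T\right) \left(- \frac{5}{3} + T\right)$)
$\left(f{\left(6,17 \right)} + 60 s{\left(-11 \right)}\right) - -334271 = \left(\frac{1}{-5 + 17} + 60 \left(- \frac{5}{3} + \left(-11\right)^{2} - - \frac{22}{3}\right)\right) - -334271 = \left(\frac{1}{12} + 60 \left(- \frac{5}{3} + 121 + \frac{22}{3}\right)\right) + 334271 = \left(\frac{1}{12} + 60 \cdot \frac{380}{3}\right) + 334271 = \left(\frac{1}{12} + 7600\right) + 334271 = \frac{91201}{12} + 334271 = \frac{4102453}{12}$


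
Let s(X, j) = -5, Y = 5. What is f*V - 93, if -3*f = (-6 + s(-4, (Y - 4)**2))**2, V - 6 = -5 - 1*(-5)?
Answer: -335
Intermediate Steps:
V = 6 (V = 6 + (-5 - 1*(-5)) = 6 + (-5 + 5) = 6 + 0 = 6)
f = -121/3 (f = -(-6 - 5)**2/3 = -1/3*(-11)**2 = -1/3*121 = -121/3 ≈ -40.333)
f*V - 93 = -121/3*6 - 93 = -242 - 93 = -335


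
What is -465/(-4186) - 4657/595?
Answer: -2745361/355810 ≈ -7.7158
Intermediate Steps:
-465/(-4186) - 4657/595 = -465*(-1/4186) - 4657*1/595 = 465/4186 - 4657/595 = -2745361/355810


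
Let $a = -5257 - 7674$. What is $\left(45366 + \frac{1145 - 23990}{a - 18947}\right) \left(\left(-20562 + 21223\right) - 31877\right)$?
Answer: $- \frac{7524097537448}{5313} \approx -1.4162 \cdot 10^{9}$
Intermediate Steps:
$a = -12931$ ($a = -5257 - 7674 = -12931$)
$\left(45366 + \frac{1145 - 23990}{a - 18947}\right) \left(\left(-20562 + 21223\right) - 31877\right) = \left(45366 + \frac{1145 - 23990}{-12931 - 18947}\right) \left(\left(-20562 + 21223\right) - 31877\right) = \left(45366 - \frac{22845}{-31878}\right) \left(661 - 31877\right) = \left(45366 - - \frac{7615}{10626}\right) \left(-31216\right) = \left(45366 + \frac{7615}{10626}\right) \left(-31216\right) = \frac{482066731}{10626} \left(-31216\right) = - \frac{7524097537448}{5313}$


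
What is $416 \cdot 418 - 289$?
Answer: $173599$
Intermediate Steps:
$416 \cdot 418 - 289 = 173888 - 289 = 173599$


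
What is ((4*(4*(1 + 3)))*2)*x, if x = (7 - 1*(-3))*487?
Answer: 623360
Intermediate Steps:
x = 4870 (x = (7 + 3)*487 = 10*487 = 4870)
((4*(4*(1 + 3)))*2)*x = ((4*(4*(1 + 3)))*2)*4870 = ((4*(4*4))*2)*4870 = ((4*16)*2)*4870 = (64*2)*4870 = 128*4870 = 623360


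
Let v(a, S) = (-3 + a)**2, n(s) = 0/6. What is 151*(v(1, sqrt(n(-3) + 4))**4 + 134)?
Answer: 58890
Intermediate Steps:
n(s) = 0 (n(s) = 0*(1/6) = 0)
151*(v(1, sqrt(n(-3) + 4))**4 + 134) = 151*(((-3 + 1)**2)**4 + 134) = 151*(((-2)**2)**4 + 134) = 151*(4**4 + 134) = 151*(256 + 134) = 151*390 = 58890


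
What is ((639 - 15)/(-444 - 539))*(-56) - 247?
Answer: -207857/983 ≈ -211.45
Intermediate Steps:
((639 - 15)/(-444 - 539))*(-56) - 247 = (624/(-983))*(-56) - 247 = (624*(-1/983))*(-56) - 247 = -624/983*(-56) - 247 = 34944/983 - 247 = -207857/983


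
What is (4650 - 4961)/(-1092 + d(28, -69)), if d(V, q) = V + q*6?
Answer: 311/1478 ≈ 0.21042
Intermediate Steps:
d(V, q) = V + 6*q
(4650 - 4961)/(-1092 + d(28, -69)) = (4650 - 4961)/(-1092 + (28 + 6*(-69))) = -311/(-1092 + (28 - 414)) = -311/(-1092 - 386) = -311/(-1478) = -311*(-1/1478) = 311/1478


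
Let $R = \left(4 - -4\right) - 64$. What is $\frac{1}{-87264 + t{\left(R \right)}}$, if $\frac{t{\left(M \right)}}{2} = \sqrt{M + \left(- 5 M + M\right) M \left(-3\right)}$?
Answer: $- \frac{2727}{237964231} - \frac{\sqrt{9394}}{1903713848} \approx -1.1511 \cdot 10^{-5}$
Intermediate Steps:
$R = -56$ ($R = \left(4 + 4\right) - 64 = 8 - 64 = -56$)
$t{\left(M \right)} = 2 \sqrt{M + 12 M^{2}}$ ($t{\left(M \right)} = 2 \sqrt{M + \left(- 5 M + M\right) M \left(-3\right)} = 2 \sqrt{M + - 4 M M \left(-3\right)} = 2 \sqrt{M + - 4 M^{2} \left(-3\right)} = 2 \sqrt{M + 12 M^{2}}$)
$\frac{1}{-87264 + t{\left(R \right)}} = \frac{1}{-87264 + 2 \sqrt{- 56 \left(1 + 12 \left(-56\right)\right)}} = \frac{1}{-87264 + 2 \sqrt{- 56 \left(1 - 672\right)}} = \frac{1}{-87264 + 2 \sqrt{\left(-56\right) \left(-671\right)}} = \frac{1}{-87264 + 2 \sqrt{37576}} = \frac{1}{-87264 + 2 \cdot 2 \sqrt{9394}} = \frac{1}{-87264 + 4 \sqrt{9394}}$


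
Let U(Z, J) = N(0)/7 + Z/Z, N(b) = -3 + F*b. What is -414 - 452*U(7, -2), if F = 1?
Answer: -4706/7 ≈ -672.29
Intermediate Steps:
N(b) = -3 + b (N(b) = -3 + 1*b = -3 + b)
U(Z, J) = 4/7 (U(Z, J) = (-3 + 0)/7 + Z/Z = -3*1/7 + 1 = -3/7 + 1 = 4/7)
-414 - 452*U(7, -2) = -414 - 452*4/7 = -414 - 1808/7 = -4706/7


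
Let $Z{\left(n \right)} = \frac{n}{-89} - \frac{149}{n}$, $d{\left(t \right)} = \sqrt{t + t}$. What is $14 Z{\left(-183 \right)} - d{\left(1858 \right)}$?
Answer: $\frac{654500}{16287} - 2 \sqrt{929} \approx -20.774$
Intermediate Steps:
$d{\left(t \right)} = \sqrt{2} \sqrt{t}$ ($d{\left(t \right)} = \sqrt{2 t} = \sqrt{2} \sqrt{t}$)
$Z{\left(n \right)} = - \frac{149}{n} - \frac{n}{89}$ ($Z{\left(n \right)} = n \left(- \frac{1}{89}\right) - \frac{149}{n} = - \frac{n}{89} - \frac{149}{n} = - \frac{149}{n} - \frac{n}{89}$)
$14 Z{\left(-183 \right)} - d{\left(1858 \right)} = 14 \left(- \frac{149}{-183} - - \frac{183}{89}\right) - \sqrt{2} \sqrt{1858} = 14 \left(\left(-149\right) \left(- \frac{1}{183}\right) + \frac{183}{89}\right) - 2 \sqrt{929} = 14 \left(\frac{149}{183} + \frac{183}{89}\right) - 2 \sqrt{929} = 14 \cdot \frac{46750}{16287} - 2 \sqrt{929} = \frac{654500}{16287} - 2 \sqrt{929}$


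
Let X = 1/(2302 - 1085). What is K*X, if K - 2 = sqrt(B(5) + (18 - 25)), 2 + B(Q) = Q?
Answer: 2/1217 + 2*I/1217 ≈ 0.0016434 + 0.0016434*I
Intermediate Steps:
B(Q) = -2 + Q
X = 1/1217 ≈ 0.00082169
K = 2 + 2*I (K = 2 + sqrt((-2 + 5) + (18 - 25)) = 2 + sqrt(3 - 7) = 2 + sqrt(-4) = 2 + 2*I ≈ 2.0 + 2.0*I)
K*X = (2 + 2*I)*(1/1217) = 2/1217 + 2*I/1217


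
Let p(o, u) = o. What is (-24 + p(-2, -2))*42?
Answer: -1092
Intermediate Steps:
(-24 + p(-2, -2))*42 = (-24 - 2)*42 = -26*42 = -1092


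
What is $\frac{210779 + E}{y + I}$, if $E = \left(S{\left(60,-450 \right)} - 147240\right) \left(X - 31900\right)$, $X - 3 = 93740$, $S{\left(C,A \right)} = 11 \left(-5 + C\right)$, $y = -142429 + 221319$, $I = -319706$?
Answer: $\frac{4534068763}{120408} \approx 37656.0$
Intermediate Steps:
$y = 78890$
$S{\left(C,A \right)} = -55 + 11 C$
$X = 93743$ ($X = 3 + 93740 = 93743$)
$E = -9068348305$ ($E = \left(\left(-55 + 11 \cdot 60\right) - 147240\right) \left(93743 - 31900\right) = \left(\left(-55 + 660\right) - 147240\right) 61843 = \left(605 - 147240\right) 61843 = \left(-146635\right) 61843 = -9068348305$)
$\frac{210779 + E}{y + I} = \frac{210779 - 9068348305}{78890 - 319706} = - \frac{9068137526}{-240816} = \left(-9068137526\right) \left(- \frac{1}{240816}\right) = \frac{4534068763}{120408}$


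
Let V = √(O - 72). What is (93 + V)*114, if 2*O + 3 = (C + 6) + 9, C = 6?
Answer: 10602 + 342*I*√7 ≈ 10602.0 + 904.85*I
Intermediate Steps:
O = 9 (O = -3/2 + ((6 + 6) + 9)/2 = -3/2 + (12 + 9)/2 = -3/2 + (½)*21 = -3/2 + 21/2 = 9)
V = 3*I*√7 (V = √(9 - 72) = √(-63) = 3*I*√7 ≈ 7.9373*I)
(93 + V)*114 = (93 + 3*I*√7)*114 = 10602 + 342*I*√7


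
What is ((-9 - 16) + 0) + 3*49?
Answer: 122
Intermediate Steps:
((-9 - 16) + 0) + 3*49 = (-25 + 0) + 147 = -25 + 147 = 122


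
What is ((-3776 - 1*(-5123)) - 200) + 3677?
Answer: 4824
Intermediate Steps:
((-3776 - 1*(-5123)) - 200) + 3677 = ((-3776 + 5123) - 200) + 3677 = (1347 - 200) + 3677 = 1147 + 3677 = 4824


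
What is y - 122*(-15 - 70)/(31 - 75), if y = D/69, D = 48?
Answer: -118903/506 ≈ -234.99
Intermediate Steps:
y = 16/23 (y = 48/69 = 48*(1/69) = 16/23 ≈ 0.69565)
y - 122*(-15 - 70)/(31 - 75) = 16/23 - 122*(-15 - 70)/(31 - 75) = 16/23 - (-10370)/(-44) = 16/23 - (-10370)*(-1)/44 = 16/23 - 122*85/44 = 16/23 - 5185/22 = -118903/506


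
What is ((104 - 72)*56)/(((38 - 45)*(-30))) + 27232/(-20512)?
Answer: 69283/9615 ≈ 7.2057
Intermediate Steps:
((104 - 72)*56)/(((38 - 45)*(-30))) + 27232/(-20512) = (32*56)/((-7*(-30))) + 27232*(-1/20512) = 1792/210 - 851/641 = 1792*(1/210) - 851/641 = 128/15 - 851/641 = 69283/9615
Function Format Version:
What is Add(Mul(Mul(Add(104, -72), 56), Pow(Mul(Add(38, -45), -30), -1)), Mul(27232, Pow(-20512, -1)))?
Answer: Rational(69283, 9615) ≈ 7.2057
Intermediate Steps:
Add(Mul(Mul(Add(104, -72), 56), Pow(Mul(Add(38, -45), -30), -1)), Mul(27232, Pow(-20512, -1))) = Add(Mul(Mul(32, 56), Pow(Mul(-7, -30), -1)), Mul(27232, Rational(-1, 20512))) = Add(Mul(1792, Pow(210, -1)), Rational(-851, 641)) = Add(Mul(1792, Rational(1, 210)), Rational(-851, 641)) = Add(Rational(128, 15), Rational(-851, 641)) = Rational(69283, 9615)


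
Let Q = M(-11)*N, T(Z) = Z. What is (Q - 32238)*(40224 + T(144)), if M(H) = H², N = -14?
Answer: -1369766976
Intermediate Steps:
Q = -1694 (Q = (-11)²*(-14) = 121*(-14) = -1694)
(Q - 32238)*(40224 + T(144)) = (-1694 - 32238)*(40224 + 144) = -33932*40368 = -1369766976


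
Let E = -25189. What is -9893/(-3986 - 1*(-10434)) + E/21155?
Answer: -28592699/10492880 ≈ -2.7250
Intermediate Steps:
-9893/(-3986 - 1*(-10434)) + E/21155 = -9893/(-3986 - 1*(-10434)) - 25189/21155 = -9893/(-3986 + 10434) - 25189*1/21155 = -9893/6448 - 25189/21155 = -9893*1/6448 - 25189/21155 = -761/496 - 25189/21155 = -28592699/10492880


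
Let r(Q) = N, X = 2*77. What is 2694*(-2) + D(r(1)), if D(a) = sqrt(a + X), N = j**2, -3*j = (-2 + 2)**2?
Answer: -5388 + sqrt(154) ≈ -5375.6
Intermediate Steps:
X = 154
j = 0 (j = -(-2 + 2)**2/3 = -1/3*0**2 = -1/3*0 = 0)
N = 0 (N = 0**2 = 0)
r(Q) = 0
D(a) = sqrt(154 + a) (D(a) = sqrt(a + 154) = sqrt(154 + a))
2694*(-2) + D(r(1)) = 2694*(-2) + sqrt(154 + 0) = -5388 + sqrt(154)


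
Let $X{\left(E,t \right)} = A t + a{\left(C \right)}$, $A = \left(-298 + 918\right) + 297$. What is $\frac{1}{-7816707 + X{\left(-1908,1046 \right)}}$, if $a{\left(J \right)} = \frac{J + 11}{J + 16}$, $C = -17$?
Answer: $- \frac{1}{6857519} \approx -1.4583 \cdot 10^{-7}$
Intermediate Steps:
$a{\left(J \right)} = \frac{11 + J}{16 + J}$
$A = 917$ ($A = 620 + 297 = 917$)
$X{\left(E,t \right)} = 6 + 917 t$ ($X{\left(E,t \right)} = 917 t + \frac{11 - 17}{16 - 17} = 917 t + \frac{1}{-1} \left(-6\right) = 917 t - -6 = 917 t + 6 = 6 + 917 t$)
$\frac{1}{-7816707 + X{\left(-1908,1046 \right)}} = \frac{1}{-7816707 + \left(6 + 917 \cdot 1046\right)} = \frac{1}{-7816707 + \left(6 + 959182\right)} = \frac{1}{-7816707 + 959188} = \frac{1}{-6857519} = - \frac{1}{6857519}$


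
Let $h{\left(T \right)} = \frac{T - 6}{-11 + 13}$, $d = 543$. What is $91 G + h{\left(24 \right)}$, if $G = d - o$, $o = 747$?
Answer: $-18555$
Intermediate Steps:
$h{\left(T \right)} = -3 + \frac{T}{2}$ ($h{\left(T \right)} = \frac{-6 + T}{2} = \left(-6 + T\right) \frac{1}{2} = -3 + \frac{T}{2}$)
$G = -204$ ($G = 543 - 747 = -204$)
$91 G + h{\left(24 \right)} = 91 \left(-204\right) + \left(-3 + \frac{1}{2} \cdot 24\right) = -18564 + \left(-3 + 12\right) = -18564 + 9 = -18555$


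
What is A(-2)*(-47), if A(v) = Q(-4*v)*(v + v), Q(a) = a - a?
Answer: 0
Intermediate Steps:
Q(a) = 0
A(v) = 0 (A(v) = 0*(v + v) = 0*(2*v) = 0)
A(-2)*(-47) = 0*(-47) = 0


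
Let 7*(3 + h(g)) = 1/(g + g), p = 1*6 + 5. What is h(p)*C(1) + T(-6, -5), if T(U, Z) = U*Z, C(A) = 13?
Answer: -1373/154 ≈ -8.9156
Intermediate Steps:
p = 11 (p = 6 + 5 = 11)
h(g) = -3 + 1/(14*g) (h(g) = -3 + 1/(7*(g + g)) = -3 + 1/(7*((2*g))) = -3 + (1/(2*g))/7 = -3 + 1/(14*g))
h(p)*C(1) + T(-6, -5) = (-3 + (1/14)/11)*13 - 6*(-5) = (-3 + (1/14)*(1/11))*13 + 30 = (-3 + 1/154)*13 + 30 = -461/154*13 + 30 = -5993/154 + 30 = -1373/154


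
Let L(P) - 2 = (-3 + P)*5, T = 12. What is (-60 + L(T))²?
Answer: 169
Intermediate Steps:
L(P) = -13 + 5*P (L(P) = 2 + (-3 + P)*5 = 2 + (-15 + 5*P) = -13 + 5*P)
(-60 + L(T))² = (-60 + (-13 + 5*12))² = (-60 + (-13 + 60))² = (-60 + 47)² = (-13)² = 169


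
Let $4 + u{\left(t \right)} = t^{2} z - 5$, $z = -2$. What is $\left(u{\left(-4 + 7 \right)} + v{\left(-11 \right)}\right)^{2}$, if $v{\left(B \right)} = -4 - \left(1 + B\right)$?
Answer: $441$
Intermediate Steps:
$u{\left(t \right)} = -9 - 2 t^{2}$ ($u{\left(t \right)} = -4 + \left(t^{2} \left(-2\right) - 5\right) = -4 - \left(5 + 2 t^{2}\right) = -9 - 2 t^{2}$)
$v{\left(B \right)} = -5 - B$
$\left(u{\left(-4 + 7 \right)} + v{\left(-11 \right)}\right)^{2} = \left(\left(-9 - 2 \left(-4 + 7\right)^{2}\right) - -6\right)^{2} = \left(\left(-9 - 2 \cdot 3^{2}\right) + \left(-5 + 11\right)\right)^{2} = \left(\left(-9 - 18\right) + 6\right)^{2} = \left(-27 + 6\right)^{2} = \left(-21\right)^{2} = 441$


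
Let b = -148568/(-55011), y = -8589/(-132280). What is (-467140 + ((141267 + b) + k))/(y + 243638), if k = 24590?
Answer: -2192373076492600/1772918890470519 ≈ -1.2366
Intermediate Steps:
y = 8589/132280 (y = -8589*(-1/132280) = 8589/132280 ≈ 0.064930)
b = 148568/55011 (b = -148568*(-1/55011) = 148568/55011 ≈ 2.7007)
(-467140 + ((141267 + b) + k))/(y + 243638) = (-467140 + ((141267 + 148568/55011) + 24590))/(8589/132280 + 243638) = (-467140 + (7771387505/55011 + 24590))/(32228443229/132280) = (-467140 + 9124107995/55011)*(132280/32228443229) = -16573730545/55011*132280/32228443229 = -2192373076492600/1772918890470519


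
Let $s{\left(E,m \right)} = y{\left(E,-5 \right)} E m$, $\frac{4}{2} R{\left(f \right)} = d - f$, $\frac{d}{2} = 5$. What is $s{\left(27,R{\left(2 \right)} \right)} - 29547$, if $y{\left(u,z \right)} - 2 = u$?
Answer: $-26415$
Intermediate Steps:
$d = 10$ ($d = 2 \cdot 5 = 10$)
$y{\left(u,z \right)} = 2 + u$
$R{\left(f \right)} = 5 - \frac{f}{2}$ ($R{\left(f \right)} = \frac{10 - f}{2} = 5 - \frac{f}{2}$)
$s{\left(E,m \right)} = E m \left(2 + E\right)$ ($s{\left(E,m \right)} = \left(2 + E\right) E m = E \left(2 + E\right) m = E m \left(2 + E\right)$)
$s{\left(27,R{\left(2 \right)} \right)} - 29547 = 27 \left(5 - 1\right) \left(2 + 27\right) - 29547 = 27 \left(5 - 1\right) 29 - 29547 = 27 \cdot 4 \cdot 29 - 29547 = 3132 - 29547 = -26415$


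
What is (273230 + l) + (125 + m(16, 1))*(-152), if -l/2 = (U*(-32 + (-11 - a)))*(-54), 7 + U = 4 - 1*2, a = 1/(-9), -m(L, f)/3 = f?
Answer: 277846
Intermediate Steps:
m(L, f) = -3*f
a = -1/9 ≈ -0.11111
U = -5 (U = -7 + (4 - 1*2) = -7 + (4 - 2) = -7 + 2 = -5)
l = 23160 (l = -2*(-5*(-32 + (-11 - 1*(-1/9))))*(-54) = -2*(-5*(-32 + (-11 + 1/9)))*(-54) = -2*(-5*(-32 - 98/9))*(-54) = -2*(-5*(-386/9))*(-54) = -3860*(-54)/9 = -2*(-11580) = 23160)
(273230 + l) + (125 + m(16, 1))*(-152) = (273230 + 23160) + (125 - 3*1)*(-152) = 296390 + (125 - 3)*(-152) = 296390 + 122*(-152) = 296390 - 18544 = 277846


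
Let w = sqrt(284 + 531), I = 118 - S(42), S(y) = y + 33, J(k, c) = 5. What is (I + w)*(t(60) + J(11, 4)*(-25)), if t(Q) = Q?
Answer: -2795 - 65*sqrt(815) ≈ -4650.6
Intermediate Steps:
S(y) = 33 + y
I = 43 (I = 118 - (33 + 42) = 118 - 1*75 = 118 - 75 = 43)
w = sqrt(815) ≈ 28.548
(I + w)*(t(60) + J(11, 4)*(-25)) = (43 + sqrt(815))*(60 + 5*(-25)) = (43 + sqrt(815))*(60 - 125) = (43 + sqrt(815))*(-65) = -2795 - 65*sqrt(815)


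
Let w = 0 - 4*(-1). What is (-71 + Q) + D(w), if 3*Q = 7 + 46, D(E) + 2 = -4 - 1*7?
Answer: -199/3 ≈ -66.333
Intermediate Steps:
w = 4 (w = 0 + 4 = 4)
D(E) = -13 (D(E) = -2 + (-4 - 1*7) = -2 + (-4 - 7) = -2 - 11 = -13)
Q = 53/3 (Q = (7 + 46)/3 = (⅓)*53 = 53/3 ≈ 17.667)
(-71 + Q) + D(w) = (-71 + 53/3) - 13 = -160/3 - 13 = -199/3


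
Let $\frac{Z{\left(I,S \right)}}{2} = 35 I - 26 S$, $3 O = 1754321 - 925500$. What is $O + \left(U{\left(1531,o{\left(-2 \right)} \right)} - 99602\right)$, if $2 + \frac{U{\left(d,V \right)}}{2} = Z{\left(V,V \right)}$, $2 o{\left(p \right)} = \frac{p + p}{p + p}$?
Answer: $\frac{530057}{3} \approx 1.7669 \cdot 10^{5}$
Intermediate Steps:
$o{\left(p \right)} = \frac{1}{2}$ ($o{\left(p \right)} = \frac{\left(p + p\right) \frac{1}{p + p}}{2} = \frac{2 p \frac{1}{2 p}}{2} = \frac{1}{2} \cdot 1 = \frac{1}{2}$)
$O = \frac{828821}{3}$ ($O = \frac{1754321 - 925500}{3} = \frac{1}{3} \cdot 828821 = \frac{828821}{3} \approx 2.7627 \cdot 10^{5}$)
$Z{\left(I,S \right)} = - 52 S + 70 I$ ($Z{\left(I,S \right)} = 2 \left(35 I - 26 S\right) = 2 \left(- 26 S + 35 I\right) = - 52 S + 70 I$)
$U{\left(d,V \right)} = -4 + 36 V$ ($U{\left(d,V \right)} = -4 + 2 \left(- 52 V + 70 V\right) = -4 + 2 \cdot 18 V = -4 + 36 V$)
$O + \left(U{\left(1531,o{\left(-2 \right)} \right)} - 99602\right) = \frac{828821}{3} + \left(\left(-4 + 36 \cdot \frac{1}{2}\right) - 99602\right) = \frac{828821}{3} + \left(\left(-4 + 18\right) - 99602\right) = \frac{828821}{3} + \left(14 - 99602\right) = \frac{828821}{3} - 99588 = \frac{530057}{3}$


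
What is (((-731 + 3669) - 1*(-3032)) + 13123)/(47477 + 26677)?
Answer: 19093/74154 ≈ 0.25748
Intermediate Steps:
(((-731 + 3669) - 1*(-3032)) + 13123)/(47477 + 26677) = ((2938 + 3032) + 13123)/74154 = (5970 + 13123)*(1/74154) = 19093*(1/74154) = 19093/74154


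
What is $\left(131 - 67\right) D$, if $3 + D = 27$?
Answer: $1536$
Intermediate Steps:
$D = 24$ ($D = -3 + 27 = 24$)
$\left(131 - 67\right) D = \left(131 - 67\right) 24 = 64 \cdot 24 = 1536$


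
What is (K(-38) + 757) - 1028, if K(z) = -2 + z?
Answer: -311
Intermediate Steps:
(K(-38) + 757) - 1028 = ((-2 - 38) + 757) - 1028 = (-40 + 757) - 1028 = 717 - 1028 = -311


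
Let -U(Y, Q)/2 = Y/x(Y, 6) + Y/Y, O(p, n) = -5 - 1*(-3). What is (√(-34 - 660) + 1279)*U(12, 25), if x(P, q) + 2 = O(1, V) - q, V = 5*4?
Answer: 2558/5 + 2*I*√694/5 ≈ 511.6 + 10.538*I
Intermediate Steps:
V = 20
O(p, n) = -2 (O(p, n) = -5 + 3 = -2)
x(P, q) = -4 - q (x(P, q) = -2 + (-2 - q) = -4 - q)
U(Y, Q) = -2 + Y/5 (U(Y, Q) = -2*(Y/(-4 - 1*6) + Y/Y) = -2*(Y/(-4 - 6) + 1) = -2*(Y/(-10) + 1) = -2*(Y*(-⅒) + 1) = -2*(-Y/10 + 1) = -2*(1 - Y/10) = -2 + Y/5)
(√(-34 - 660) + 1279)*U(12, 25) = (√(-34 - 660) + 1279)*(-2 + (⅕)*12) = (√(-694) + 1279)*(-2 + 12/5) = (I*√694 + 1279)*(⅖) = (1279 + I*√694)*(⅖) = 2558/5 + 2*I*√694/5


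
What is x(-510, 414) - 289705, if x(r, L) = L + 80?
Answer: -289211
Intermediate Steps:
x(r, L) = 80 + L
x(-510, 414) - 289705 = (80 + 414) - 289705 = 494 - 289705 = -289211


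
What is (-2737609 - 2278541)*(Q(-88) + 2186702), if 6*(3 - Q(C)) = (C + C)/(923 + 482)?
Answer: -3082244149723830/281 ≈ -1.0969e+13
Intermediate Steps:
Q(C) = 3 - C/4215 (Q(C) = 3 - (C + C)/(6*(923 + 482)) = 3 - 2*C/(6*1405) = 3 - C/4215)
(-2737609 - 2278541)*(Q(-88) + 2186702) = (-2737609 - 2278541)*((3 - 1/4215*(-88)) + 2186702) = -5016150*((3 + 88/4215) + 2186702) = -5016150*(12733/4215 + 2186702) = -5016150*9216961663/4215 = -3082244149723830/281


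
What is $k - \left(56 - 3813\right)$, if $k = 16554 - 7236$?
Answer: $13075$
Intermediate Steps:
$k = 9318$ ($k = 16554 - 7236 = 9318$)
$k - \left(56 - 3813\right) = 9318 - \left(56 - 3813\right) = 9318 - -3757 = 9318 + 3757 = 13075$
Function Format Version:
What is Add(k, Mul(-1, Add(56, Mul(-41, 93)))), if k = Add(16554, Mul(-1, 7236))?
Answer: 13075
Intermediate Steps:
k = 9318 (k = Add(16554, -7236) = 9318)
Add(k, Mul(-1, Add(56, Mul(-41, 93)))) = Add(9318, Mul(-1, Add(56, Mul(-41, 93)))) = Add(9318, Mul(-1, Add(56, -3813))) = Add(9318, Mul(-1, -3757)) = Add(9318, 3757) = 13075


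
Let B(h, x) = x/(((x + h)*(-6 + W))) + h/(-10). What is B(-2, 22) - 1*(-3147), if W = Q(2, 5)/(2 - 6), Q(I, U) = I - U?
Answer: 330434/105 ≈ 3147.0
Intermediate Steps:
W = 3/4 (W = (2 - 1*5)/(2 - 6) = (2 - 5)/(-4) = -3*(-1/4) = 3/4 ≈ 0.75000)
B(h, x) = -h/10 + x/(-21*h/4 - 21*x/4) (B(h, x) = x/(((x + h)*(-6 + 3/4))) + h/(-10) = x/(((h + x)*(-21/4))) + h*(-1/10) = x/(-21*h/4 - 21*x/4) - h/10 = -h/10 + x/(-21*h/4 - 21*x/4))
B(-2, 22) - 1*(-3147) = (-4/21*22 - 1/10*(-2)**2 - 1/10*(-2)*22)/(-2 + 22) - 1*(-3147) = (-88/21 - 1/10*4 + 22/5)/20 + 3147 = (-88/21 - 2/5 + 22/5)/20 + 3147 = (1/20)*(-4/21) + 3147 = -1/105 + 3147 = 330434/105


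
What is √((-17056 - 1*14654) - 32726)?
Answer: 2*I*√16109 ≈ 253.84*I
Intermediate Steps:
√((-17056 - 1*14654) - 32726) = √((-17056 - 14654) - 32726) = √(-31710 - 32726) = √(-64436) = 2*I*√16109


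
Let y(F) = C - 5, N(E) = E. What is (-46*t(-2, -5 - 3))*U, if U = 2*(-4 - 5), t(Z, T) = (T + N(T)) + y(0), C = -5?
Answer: -21528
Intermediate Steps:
y(F) = -10 (y(F) = -5 - 5 = -10)
t(Z, T) = -10 + 2*T (t(Z, T) = (T + T) - 10 = 2*T - 10 = -10 + 2*T)
U = -18 (U = 2*(-9) = -18)
(-46*t(-2, -5 - 3))*U = -46*(-10 + 2*(-5 - 3))*(-18) = -46*(-10 + 2*(-8))*(-18) = -46*(-10 - 16)*(-18) = -46*(-26)*(-18) = 1196*(-18) = -21528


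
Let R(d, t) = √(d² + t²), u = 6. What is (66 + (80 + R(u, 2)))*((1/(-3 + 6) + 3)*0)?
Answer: 0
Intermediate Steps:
(66 + (80 + R(u, 2)))*((1/(-3 + 6) + 3)*0) = (66 + (80 + √(6² + 2²)))*((1/(-3 + 6) + 3)*0) = (66 + (80 + √(36 + 4)))*((1/3 + 3)*0) = (66 + (80 + √40))*((⅓ + 3)*0) = (66 + (80 + 2*√10))*((10/3)*0) = (146 + 2*√10)*0 = 0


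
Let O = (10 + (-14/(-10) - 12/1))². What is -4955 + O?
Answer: -123866/25 ≈ -4954.6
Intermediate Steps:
O = 9/25 (O = (10 + (-14*(-⅒) - 12*1))² = (10 + (7/5 - 12))² = (10 - 53/5)² = (-⅗)² = 9/25 ≈ 0.36000)
-4955 + O = -4955 + 9/25 = -123866/25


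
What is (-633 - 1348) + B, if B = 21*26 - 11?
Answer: -1446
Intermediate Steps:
B = 535 (B = 546 - 11 = 535)
(-633 - 1348) + B = (-633 - 1348) + 535 = -1981 + 535 = -1446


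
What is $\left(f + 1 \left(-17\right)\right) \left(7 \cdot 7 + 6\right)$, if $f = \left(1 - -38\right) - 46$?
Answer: $-1320$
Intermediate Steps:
$f = -7$ ($f = \left(1 + 38\right) - 46 = 39 - 46 = -7$)
$\left(f + 1 \left(-17\right)\right) \left(7 \cdot 7 + 6\right) = \left(-7 + 1 \left(-17\right)\right) \left(7 \cdot 7 + 6\right) = \left(-7 - 17\right) \left(49 + 6\right) = \left(-24\right) 55 = -1320$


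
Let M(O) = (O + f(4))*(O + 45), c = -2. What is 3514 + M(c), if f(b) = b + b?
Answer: 3772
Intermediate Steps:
f(b) = 2*b
M(O) = (8 + O)*(45 + O) (M(O) = (O + 2*4)*(O + 45) = (O + 8)*(45 + O) = (8 + O)*(45 + O))
3514 + M(c) = 3514 + (360 + (-2)**2 + 53*(-2)) = 3514 + (360 + 4 - 106) = 3514 + 258 = 3772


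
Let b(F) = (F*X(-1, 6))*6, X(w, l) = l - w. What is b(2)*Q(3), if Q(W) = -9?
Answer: -756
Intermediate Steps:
b(F) = 42*F (b(F) = (F*(6 - 1*(-1)))*6 = (F*(6 + 1))*6 = (F*7)*6 = (7*F)*6 = 42*F)
b(2)*Q(3) = (42*2)*(-9) = 84*(-9) = -756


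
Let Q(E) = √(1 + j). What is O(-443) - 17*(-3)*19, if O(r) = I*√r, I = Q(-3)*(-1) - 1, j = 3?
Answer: 969 - 3*I*√443 ≈ 969.0 - 63.143*I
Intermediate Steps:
Q(E) = 2 (Q(E) = √(1 + 3) = √4 = 2)
I = -3 (I = 2*(-1) - 1 = -2 - 1 = -3)
O(r) = -3*√r
O(-443) - 17*(-3)*19 = -3*I*√443 - 17*(-3)*19 = -3*I*√443 - (-51)*19 = -3*I*√443 - 1*(-969) = -3*I*√443 + 969 = 969 - 3*I*√443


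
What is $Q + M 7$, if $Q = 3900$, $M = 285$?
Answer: $5895$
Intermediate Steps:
$Q + M 7 = 3900 + 285 \cdot 7 = 3900 + 1995 = 5895$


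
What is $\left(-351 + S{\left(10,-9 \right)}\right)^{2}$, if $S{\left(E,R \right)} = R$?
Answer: $129600$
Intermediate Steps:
$\left(-351 + S{\left(10,-9 \right)}\right)^{2} = \left(-351 - 9\right)^{2} = \left(-360\right)^{2} = 129600$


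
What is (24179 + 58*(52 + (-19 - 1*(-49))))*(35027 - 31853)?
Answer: 91839690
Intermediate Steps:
(24179 + 58*(52 + (-19 - 1*(-49))))*(35027 - 31853) = (24179 + 58*(52 + (-19 + 49)))*3174 = (24179 + 58*(52 + 30))*3174 = (24179 + 58*82)*3174 = (24179 + 4756)*3174 = 28935*3174 = 91839690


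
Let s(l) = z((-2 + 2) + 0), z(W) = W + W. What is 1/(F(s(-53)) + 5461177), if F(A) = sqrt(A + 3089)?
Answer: 5461177/29824454222240 - sqrt(3089)/29824454222240 ≈ 1.8311e-7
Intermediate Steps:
z(W) = 2*W
s(l) = 0 (s(l) = 2*((-2 + 2) + 0) = 2*(0 + 0) = 2*0 = 0)
F(A) = sqrt(3089 + A)
1/(F(s(-53)) + 5461177) = 1/(sqrt(3089 + 0) + 5461177) = 1/(sqrt(3089) + 5461177) = 1/(5461177 + sqrt(3089))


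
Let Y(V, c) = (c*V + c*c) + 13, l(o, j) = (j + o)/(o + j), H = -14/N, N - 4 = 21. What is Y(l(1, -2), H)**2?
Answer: 63536841/390625 ≈ 162.65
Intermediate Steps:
N = 25 (N = 4 + 21 = 25)
H = -14/25 ≈ -0.56000
l(o, j) = 1 (l(o, j) = (j + o)/(j + o) = 1)
Y(V, c) = 13 + c**2 + V*c (Y(V, c) = (V*c + c**2) + 13 = (c**2 + V*c) + 13 = 13 + c**2 + V*c)
Y(l(1, -2), H)**2 = (13 + (-14/25)**2 + 1*(-14/25))**2 = (13 + 196/625 - 14/25)**2 = (7971/625)**2 = 63536841/390625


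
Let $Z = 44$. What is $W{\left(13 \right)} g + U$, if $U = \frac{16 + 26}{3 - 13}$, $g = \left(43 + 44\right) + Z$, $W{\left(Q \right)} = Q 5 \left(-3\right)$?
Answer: $- \frac{127746}{5} \approx -25549.0$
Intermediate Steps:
$W{\left(Q \right)} = - 15 Q$ ($W{\left(Q \right)} = 5 Q \left(-3\right) = - 15 Q$)
$g = 131$ ($g = \left(43 + 44\right) + 44 = 87 + 44 = 131$)
$U = - \frac{21}{5}$ ($U = \frac{42}{-10} = 42 \left(- \frac{1}{10}\right) = - \frac{21}{5} \approx -4.2$)
$W{\left(13 \right)} g + U = \left(-15\right) 13 \cdot 131 - \frac{21}{5} = \left(-195\right) 131 - \frac{21}{5} = -25545 - \frac{21}{5} = - \frac{127746}{5}$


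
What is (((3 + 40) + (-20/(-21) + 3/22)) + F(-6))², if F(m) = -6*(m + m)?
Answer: 2876498689/213444 ≈ 13477.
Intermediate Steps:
F(m) = -12*m
(((3 + 40) + (-20/(-21) + 3/22)) + F(-6))² = (((3 + 40) + (-20/(-21) + 3/22)) - 12*(-6))² = ((43 + (-20*(-1/21) + 3*(1/22))) + 72)² = ((43 + (20/21 + 3/22)) + 72)² = ((43 + 503/462) + 72)² = (20369/462 + 72)² = (53633/462)² = 2876498689/213444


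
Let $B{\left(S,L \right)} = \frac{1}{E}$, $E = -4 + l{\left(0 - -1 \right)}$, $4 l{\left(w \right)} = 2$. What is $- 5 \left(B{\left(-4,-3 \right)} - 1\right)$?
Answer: $\frac{45}{7} \approx 6.4286$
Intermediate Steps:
$l{\left(w \right)} = \frac{1}{2}$ ($l{\left(w \right)} = \frac{1}{4} \cdot 2 = \frac{1}{2}$)
$E = - \frac{7}{2}$ ($E = -4 + \frac{1}{2} = - \frac{7}{2} \approx -3.5$)
$B{\left(S,L \right)} = - \frac{2}{7}$ ($B{\left(S,L \right)} = \frac{1}{- \frac{7}{2}} = - \frac{2}{7}$)
$- 5 \left(B{\left(-4,-3 \right)} - 1\right) = - 5 \left(- \frac{2}{7} - 1\right) = \left(-5\right) \left(- \frac{9}{7}\right) = \frac{45}{7}$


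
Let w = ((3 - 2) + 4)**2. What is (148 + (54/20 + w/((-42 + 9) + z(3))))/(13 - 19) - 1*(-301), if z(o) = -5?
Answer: 78658/285 ≈ 275.99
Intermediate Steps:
w = 25 (w = (1 + 4)**2 = 5**2 = 25)
(148 + (54/20 + w/((-42 + 9) + z(3))))/(13 - 19) - 1*(-301) = (148 + (54/20 + 25/((-42 + 9) - 5)))/(13 - 19) - 1*(-301) = (148 + (54*(1/20) + 25/(-33 - 5)))/(-6) + 301 = (148 + (27/10 + 25/(-38)))*(-1/6) + 301 = (148 + (27/10 + 25*(-1/38)))*(-1/6) + 301 = (148 + (27/10 - 25/38))*(-1/6) + 301 = (148 + 194/95)*(-1/6) + 301 = (14254/95)*(-1/6) + 301 = -7127/285 + 301 = 78658/285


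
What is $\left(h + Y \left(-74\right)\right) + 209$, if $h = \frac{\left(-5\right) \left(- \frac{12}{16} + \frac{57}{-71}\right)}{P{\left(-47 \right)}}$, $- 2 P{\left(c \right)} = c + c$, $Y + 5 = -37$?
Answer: $\frac{44277521}{13348} \approx 3317.2$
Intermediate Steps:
$Y = -42$ ($Y = -5 - 37 = -42$)
$P{\left(c \right)} = - c$ ($P{\left(c \right)} = - \frac{c + c}{2} = - \frac{2 c}{2} = - c$)
$h = \frac{2205}{13348}$ ($h = \frac{\left(-5\right) \left(- \frac{12}{16} + \frac{57}{-71}\right)}{\left(-1\right) \left(-47\right)} = \frac{\left(-5\right) \left(\left(-12\right) \frac{1}{16} + 57 \left(- \frac{1}{71}\right)\right)}{47} = - 5 \left(- \frac{3}{4} - \frac{57}{71}\right) \frac{1}{47} = \left(-5\right) \left(- \frac{441}{284}\right) \frac{1}{47} = \frac{2205}{284} \cdot \frac{1}{47} = \frac{2205}{13348} \approx 0.16519$)
$\left(h + Y \left(-74\right)\right) + 209 = \left(\frac{2205}{13348} - -3108\right) + 209 = \left(\frac{2205}{13348} + 3108\right) + 209 = \frac{41487789}{13348} + 209 = \frac{44277521}{13348}$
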